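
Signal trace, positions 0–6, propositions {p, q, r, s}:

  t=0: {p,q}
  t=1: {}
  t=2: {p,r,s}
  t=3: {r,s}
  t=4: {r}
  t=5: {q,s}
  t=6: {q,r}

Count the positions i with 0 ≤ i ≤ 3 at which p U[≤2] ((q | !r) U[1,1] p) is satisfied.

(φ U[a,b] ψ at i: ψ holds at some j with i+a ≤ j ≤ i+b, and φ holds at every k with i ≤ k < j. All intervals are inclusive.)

2

Evaluate at each i in [0,3]:
  i=0: ✓ (rhs at j=1; lhs holds on [0,0])
  i=1: ✓ (rhs at j=1)
  i=2: ✗ (no rhs in [2,4])
  i=3: ✗ (no rhs in [3,5])
Positions where it holds: {0, 1} → 2.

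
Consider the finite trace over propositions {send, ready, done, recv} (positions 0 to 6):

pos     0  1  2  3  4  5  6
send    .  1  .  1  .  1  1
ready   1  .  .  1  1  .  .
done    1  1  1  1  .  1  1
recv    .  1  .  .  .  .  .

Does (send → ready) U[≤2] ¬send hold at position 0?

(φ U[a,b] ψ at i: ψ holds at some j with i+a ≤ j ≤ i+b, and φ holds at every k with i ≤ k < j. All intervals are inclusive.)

Need some j in [0,2] with ¬send, and (send → ready) at every k in [0,j-1].
  j=0: ¬send holds; no prefix to check → satisfied.

Yes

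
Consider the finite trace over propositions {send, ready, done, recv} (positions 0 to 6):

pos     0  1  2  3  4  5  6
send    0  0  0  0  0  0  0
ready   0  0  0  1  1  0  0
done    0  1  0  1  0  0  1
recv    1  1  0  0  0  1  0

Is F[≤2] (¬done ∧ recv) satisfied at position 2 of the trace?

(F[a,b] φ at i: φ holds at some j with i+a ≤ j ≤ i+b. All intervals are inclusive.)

Check (¬done ∧ recv) at each j in [2,4]:
  j=2: false
  j=3: false
  j=4: false
No position in the window satisfies it → formula fails.

Does not hold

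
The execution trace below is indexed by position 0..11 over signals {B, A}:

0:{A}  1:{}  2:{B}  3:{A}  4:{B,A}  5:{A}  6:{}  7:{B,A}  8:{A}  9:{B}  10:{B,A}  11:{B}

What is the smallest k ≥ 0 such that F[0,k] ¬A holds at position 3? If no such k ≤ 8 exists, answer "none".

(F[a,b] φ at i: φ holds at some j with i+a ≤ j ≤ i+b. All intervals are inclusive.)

3

Scan j = 3,4,… for ¬A:
  j=3: fails
  j=4: fails
  j=5: fails
  j=6: holds
First hit at j=6, so smallest k = 6-3 = 3.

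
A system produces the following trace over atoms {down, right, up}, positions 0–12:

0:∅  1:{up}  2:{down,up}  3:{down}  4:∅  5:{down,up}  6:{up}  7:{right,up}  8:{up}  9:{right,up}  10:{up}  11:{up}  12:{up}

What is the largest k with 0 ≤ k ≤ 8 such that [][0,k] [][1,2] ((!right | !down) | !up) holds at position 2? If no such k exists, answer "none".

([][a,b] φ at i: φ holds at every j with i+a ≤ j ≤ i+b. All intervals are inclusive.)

8

[][1,2] ((!right | !down) | !up) must hold from j=2 onward; find where it first fails.
  j=2: holds
  j=3: holds
  j=4: holds
  j=5: holds
  j=6: holds
  j=7: holds
  j=8: holds
  j=9: holds
  j=10: holds
Holds through j=10; largest k = 8.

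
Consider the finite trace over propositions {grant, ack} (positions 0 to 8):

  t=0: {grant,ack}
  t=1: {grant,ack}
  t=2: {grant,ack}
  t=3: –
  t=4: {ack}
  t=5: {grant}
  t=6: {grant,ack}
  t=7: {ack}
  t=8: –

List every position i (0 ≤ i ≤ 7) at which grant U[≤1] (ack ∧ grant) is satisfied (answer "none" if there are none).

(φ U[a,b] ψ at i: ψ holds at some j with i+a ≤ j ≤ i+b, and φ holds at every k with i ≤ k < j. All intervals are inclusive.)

0, 1, 2, 5, 6

Evaluate at each i in [0,7]:
  i=0: ✓ (rhs at j=0)
  i=1: ✓ (rhs at j=1)
  i=2: ✓ (rhs at j=2)
  i=3: ✗ (no rhs in [3,4])
  i=4: ✗ (no rhs in [4,5])
  i=5: ✓ (rhs at j=6; lhs holds on [5,5])
  i=6: ✓ (rhs at j=6)
  i=7: ✗ (no rhs in [7,8])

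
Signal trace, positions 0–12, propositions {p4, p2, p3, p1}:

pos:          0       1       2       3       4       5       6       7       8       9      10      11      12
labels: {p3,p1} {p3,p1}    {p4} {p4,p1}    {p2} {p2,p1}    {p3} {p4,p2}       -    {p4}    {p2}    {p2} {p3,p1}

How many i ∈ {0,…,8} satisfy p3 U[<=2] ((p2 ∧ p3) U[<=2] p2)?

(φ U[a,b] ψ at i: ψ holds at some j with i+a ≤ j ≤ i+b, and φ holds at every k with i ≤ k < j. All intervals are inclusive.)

Evaluate at each i in [0,8]:
  i=0: ✗ (no rhs in [0,2])
  i=1: ✗ (no rhs in [1,3])
  i=2: ✗ (lhs fails at k=2 before rhs at j=4)
  i=3: ✗ (lhs fails at k=3 before rhs at j=4)
  i=4: ✓ (rhs at j=4)
  i=5: ✓ (rhs at j=5)
  i=6: ✓ (rhs at j=7; lhs holds on [6,6])
  i=7: ✓ (rhs at j=7)
  i=8: ✗ (lhs fails at k=8 before rhs at j=10)
Positions where it holds: {4, 5, 6, 7} → 4.

4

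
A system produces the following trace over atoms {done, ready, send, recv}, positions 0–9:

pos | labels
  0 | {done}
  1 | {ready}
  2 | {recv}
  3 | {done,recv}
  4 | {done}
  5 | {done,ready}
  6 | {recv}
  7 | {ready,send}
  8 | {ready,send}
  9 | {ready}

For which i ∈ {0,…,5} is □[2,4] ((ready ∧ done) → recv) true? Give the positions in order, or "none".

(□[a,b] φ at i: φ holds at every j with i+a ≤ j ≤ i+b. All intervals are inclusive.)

Evaluate at each i in [0,5]:
  i=0: ✓ (all of [2,4])
  i=1: ✗ (fails at j=5)
  i=2: ✗ (fails at j=5)
  i=3: ✗ (fails at j=5)
  i=4: ✓ (all of [6,8])
  i=5: ✓ (all of [7,9])

0, 4, 5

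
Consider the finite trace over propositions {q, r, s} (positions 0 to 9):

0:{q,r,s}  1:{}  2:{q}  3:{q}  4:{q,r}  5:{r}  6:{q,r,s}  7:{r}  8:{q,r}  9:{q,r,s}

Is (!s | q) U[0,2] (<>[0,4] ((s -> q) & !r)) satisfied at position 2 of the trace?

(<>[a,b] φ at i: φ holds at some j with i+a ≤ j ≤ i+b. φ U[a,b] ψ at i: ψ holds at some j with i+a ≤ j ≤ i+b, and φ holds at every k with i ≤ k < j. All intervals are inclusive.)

Need some j in [2,4] with <>[0,4] ((s -> q) & !r), and (!s | q) at every k in [2,j-1].
  j=2: <>[0,4] ((s -> q) & !r) holds; no prefix to check → satisfied.

Yes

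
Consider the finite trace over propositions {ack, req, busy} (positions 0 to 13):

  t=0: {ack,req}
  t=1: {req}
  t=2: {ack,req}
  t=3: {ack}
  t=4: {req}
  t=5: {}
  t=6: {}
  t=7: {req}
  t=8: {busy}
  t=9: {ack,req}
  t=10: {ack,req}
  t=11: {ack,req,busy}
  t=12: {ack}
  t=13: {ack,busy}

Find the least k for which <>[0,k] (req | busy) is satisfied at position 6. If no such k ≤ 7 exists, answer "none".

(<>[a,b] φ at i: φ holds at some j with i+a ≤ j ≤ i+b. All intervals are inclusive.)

1

Scan j = 6,7,… for (req | busy):
  j=6: fails
  j=7: holds
First hit at j=7, so smallest k = 7-6 = 1.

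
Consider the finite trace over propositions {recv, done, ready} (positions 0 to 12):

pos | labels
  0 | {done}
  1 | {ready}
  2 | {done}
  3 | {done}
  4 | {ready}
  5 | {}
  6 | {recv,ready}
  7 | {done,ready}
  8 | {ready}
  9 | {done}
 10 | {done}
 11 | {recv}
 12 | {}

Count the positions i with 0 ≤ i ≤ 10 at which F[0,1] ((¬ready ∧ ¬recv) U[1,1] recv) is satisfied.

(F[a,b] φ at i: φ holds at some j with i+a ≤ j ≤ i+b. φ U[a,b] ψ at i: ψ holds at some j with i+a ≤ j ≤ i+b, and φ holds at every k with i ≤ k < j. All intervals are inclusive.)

4

Evaluate at each i in [0,10]:
  i=0: ✗ (none in [0,1])
  i=1: ✗ (none in [1,2])
  i=2: ✗ (none in [2,3])
  i=3: ✗ (none in [3,4])
  i=4: ✓ (witness j=5)
  i=5: ✓ (witness j=5)
  i=6: ✗ (none in [6,7])
  i=7: ✗ (none in [7,8])
  i=8: ✗ (none in [8,9])
  i=9: ✓ (witness j=10)
  i=10: ✓ (witness j=10)
Positions where it holds: {4, 5, 9, 10} → 4.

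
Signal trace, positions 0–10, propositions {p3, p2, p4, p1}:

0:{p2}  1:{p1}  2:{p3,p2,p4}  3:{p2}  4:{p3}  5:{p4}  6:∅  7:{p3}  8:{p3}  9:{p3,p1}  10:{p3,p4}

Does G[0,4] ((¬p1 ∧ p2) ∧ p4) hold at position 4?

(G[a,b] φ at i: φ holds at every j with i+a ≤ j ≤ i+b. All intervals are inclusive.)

False

Check ((¬p1 ∧ p2) ∧ p4) at every j in [4,8]:
  j=4: false
  j=5: false
  j=6: false
  j=7: false
  j=8: false
Fails at j=4 → formula fails.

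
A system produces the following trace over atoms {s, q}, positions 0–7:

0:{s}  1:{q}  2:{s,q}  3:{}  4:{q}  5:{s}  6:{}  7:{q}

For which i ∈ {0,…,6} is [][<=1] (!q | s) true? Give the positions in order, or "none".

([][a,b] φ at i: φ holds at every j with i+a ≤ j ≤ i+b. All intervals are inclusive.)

2, 5

Evaluate at each i in [0,6]:
  i=0: ✗ (fails at j=1)
  i=1: ✗ (fails at j=1)
  i=2: ✓ (all of [2,3])
  i=3: ✗ (fails at j=4)
  i=4: ✗ (fails at j=4)
  i=5: ✓ (all of [5,6])
  i=6: ✗ (fails at j=7)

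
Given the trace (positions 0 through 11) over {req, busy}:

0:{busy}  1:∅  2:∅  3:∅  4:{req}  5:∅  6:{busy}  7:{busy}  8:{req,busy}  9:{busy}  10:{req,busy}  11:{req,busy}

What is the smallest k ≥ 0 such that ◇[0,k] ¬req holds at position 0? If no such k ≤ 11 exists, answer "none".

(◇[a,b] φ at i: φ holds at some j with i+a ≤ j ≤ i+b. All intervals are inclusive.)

Scan j = 0,1,… for ¬req:
  j=0: holds
First hit at j=0, so smallest k = 0-0 = 0.

0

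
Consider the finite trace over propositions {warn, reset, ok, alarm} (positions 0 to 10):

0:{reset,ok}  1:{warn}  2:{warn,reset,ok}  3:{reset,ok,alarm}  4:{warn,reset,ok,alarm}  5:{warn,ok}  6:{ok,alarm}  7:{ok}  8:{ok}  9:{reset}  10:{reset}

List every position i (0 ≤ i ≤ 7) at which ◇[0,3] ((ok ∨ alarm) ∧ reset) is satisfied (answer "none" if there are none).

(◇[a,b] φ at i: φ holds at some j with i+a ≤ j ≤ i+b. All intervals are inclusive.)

0, 1, 2, 3, 4

Evaluate at each i in [0,7]:
  i=0: ✓ (witness j=0)
  i=1: ✓ (witness j=2)
  i=2: ✓ (witness j=2)
  i=3: ✓ (witness j=3)
  i=4: ✓ (witness j=4)
  i=5: ✗ (none in [5,8])
  i=6: ✗ (none in [6,9])
  i=7: ✗ (none in [7,10])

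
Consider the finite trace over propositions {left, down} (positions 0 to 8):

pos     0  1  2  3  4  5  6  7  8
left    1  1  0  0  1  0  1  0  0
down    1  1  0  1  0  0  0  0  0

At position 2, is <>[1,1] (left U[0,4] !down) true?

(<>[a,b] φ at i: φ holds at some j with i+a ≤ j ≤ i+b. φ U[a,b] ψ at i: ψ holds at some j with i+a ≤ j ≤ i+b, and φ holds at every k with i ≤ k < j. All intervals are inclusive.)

Check (left U[0,4] !down) at each j in [3,3]:
  j=3: fails
No position in the window satisfies it → formula fails.

No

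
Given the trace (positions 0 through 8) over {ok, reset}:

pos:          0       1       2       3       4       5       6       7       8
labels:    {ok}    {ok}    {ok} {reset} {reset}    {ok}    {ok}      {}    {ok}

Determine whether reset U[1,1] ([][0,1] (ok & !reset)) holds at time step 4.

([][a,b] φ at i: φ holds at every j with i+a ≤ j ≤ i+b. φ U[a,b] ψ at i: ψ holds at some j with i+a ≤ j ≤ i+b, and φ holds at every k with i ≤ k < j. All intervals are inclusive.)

True

Need some j in [5,5] with [][0,1] (ok & !reset), and reset at every k in [4,j-1].
  j=5: [][0,1] (ok & !reset) holds; reset holds at every k in [4,4] → satisfied.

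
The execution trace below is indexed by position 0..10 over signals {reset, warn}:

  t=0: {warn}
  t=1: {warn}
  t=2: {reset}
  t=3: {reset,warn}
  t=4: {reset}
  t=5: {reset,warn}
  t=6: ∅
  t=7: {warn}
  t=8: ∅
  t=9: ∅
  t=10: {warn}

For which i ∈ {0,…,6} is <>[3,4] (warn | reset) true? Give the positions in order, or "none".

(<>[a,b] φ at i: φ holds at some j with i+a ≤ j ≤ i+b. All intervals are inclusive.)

0, 1, 2, 3, 4, 6

Evaluate at each i in [0,6]:
  i=0: ✓ (witness j=3)
  i=1: ✓ (witness j=4)
  i=2: ✓ (witness j=5)
  i=3: ✓ (witness j=7)
  i=4: ✓ (witness j=7)
  i=5: ✗ (none in [8,9])
  i=6: ✓ (witness j=10)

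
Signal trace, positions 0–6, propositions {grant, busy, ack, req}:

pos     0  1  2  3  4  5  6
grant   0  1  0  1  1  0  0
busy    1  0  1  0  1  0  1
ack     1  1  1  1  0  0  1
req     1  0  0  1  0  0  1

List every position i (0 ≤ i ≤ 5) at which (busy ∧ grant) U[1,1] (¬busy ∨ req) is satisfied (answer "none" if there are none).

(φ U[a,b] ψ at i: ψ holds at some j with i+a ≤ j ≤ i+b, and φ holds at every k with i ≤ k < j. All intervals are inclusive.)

Evaluate at each i in [0,5]:
  i=0: ✗ (lhs fails at k=0 before rhs at j=1)
  i=1: ✗ (no rhs in [2,2])
  i=2: ✗ (lhs fails at k=2 before rhs at j=3)
  i=3: ✗ (no rhs in [4,4])
  i=4: ✓ (rhs at j=5; lhs holds on [4,4])
  i=5: ✗ (lhs fails at k=5 before rhs at j=6)

4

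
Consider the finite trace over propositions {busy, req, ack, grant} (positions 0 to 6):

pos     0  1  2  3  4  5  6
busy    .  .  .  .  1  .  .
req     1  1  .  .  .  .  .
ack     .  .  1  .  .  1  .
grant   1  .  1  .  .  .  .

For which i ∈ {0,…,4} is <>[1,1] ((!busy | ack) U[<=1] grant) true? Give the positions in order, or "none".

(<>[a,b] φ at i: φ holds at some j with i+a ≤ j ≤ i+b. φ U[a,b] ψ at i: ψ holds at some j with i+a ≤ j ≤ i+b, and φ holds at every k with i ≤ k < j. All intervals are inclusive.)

Evaluate at each i in [0,4]:
  i=0: ✓ (witness j=1)
  i=1: ✓ (witness j=2)
  i=2: ✗ (none in [3,3])
  i=3: ✗ (none in [4,4])
  i=4: ✗ (none in [5,5])

0, 1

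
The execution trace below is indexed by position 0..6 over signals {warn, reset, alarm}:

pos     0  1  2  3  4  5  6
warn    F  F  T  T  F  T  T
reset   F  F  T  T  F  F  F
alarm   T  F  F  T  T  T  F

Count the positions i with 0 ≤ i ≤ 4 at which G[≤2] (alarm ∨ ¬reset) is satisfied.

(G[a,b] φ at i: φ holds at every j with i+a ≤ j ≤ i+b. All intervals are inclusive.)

Evaluate at each i in [0,4]:
  i=0: ✗ (fails at j=2)
  i=1: ✗ (fails at j=2)
  i=2: ✗ (fails at j=2)
  i=3: ✓ (all of [3,5])
  i=4: ✓ (all of [4,6])
Positions where it holds: {3, 4} → 2.

2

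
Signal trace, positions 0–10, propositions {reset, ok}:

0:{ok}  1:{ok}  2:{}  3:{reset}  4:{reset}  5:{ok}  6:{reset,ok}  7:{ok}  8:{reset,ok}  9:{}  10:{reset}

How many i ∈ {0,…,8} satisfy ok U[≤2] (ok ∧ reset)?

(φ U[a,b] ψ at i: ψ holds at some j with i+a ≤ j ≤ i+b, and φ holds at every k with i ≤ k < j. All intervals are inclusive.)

4

Evaluate at each i in [0,8]:
  i=0: ✗ (no rhs in [0,2])
  i=1: ✗ (no rhs in [1,3])
  i=2: ✗ (no rhs in [2,4])
  i=3: ✗ (no rhs in [3,5])
  i=4: ✗ (lhs fails at k=4 before rhs at j=6)
  i=5: ✓ (rhs at j=6; lhs holds on [5,5])
  i=6: ✓ (rhs at j=6)
  i=7: ✓ (rhs at j=8; lhs holds on [7,7])
  i=8: ✓ (rhs at j=8)
Positions where it holds: {5, 6, 7, 8} → 4.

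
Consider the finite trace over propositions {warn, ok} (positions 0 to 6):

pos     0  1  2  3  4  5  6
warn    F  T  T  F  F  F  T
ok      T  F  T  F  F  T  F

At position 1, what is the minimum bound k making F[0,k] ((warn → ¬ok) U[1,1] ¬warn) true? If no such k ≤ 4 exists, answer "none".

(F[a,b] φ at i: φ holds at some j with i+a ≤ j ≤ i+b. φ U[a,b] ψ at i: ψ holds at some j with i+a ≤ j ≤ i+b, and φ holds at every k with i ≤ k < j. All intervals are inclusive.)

Scan j = 1,2,… for ((warn → ¬ok) U[1,1] ¬warn):
  j=1: fails
  j=2: fails
  j=3: holds
First hit at j=3, so smallest k = 3-1 = 2.

2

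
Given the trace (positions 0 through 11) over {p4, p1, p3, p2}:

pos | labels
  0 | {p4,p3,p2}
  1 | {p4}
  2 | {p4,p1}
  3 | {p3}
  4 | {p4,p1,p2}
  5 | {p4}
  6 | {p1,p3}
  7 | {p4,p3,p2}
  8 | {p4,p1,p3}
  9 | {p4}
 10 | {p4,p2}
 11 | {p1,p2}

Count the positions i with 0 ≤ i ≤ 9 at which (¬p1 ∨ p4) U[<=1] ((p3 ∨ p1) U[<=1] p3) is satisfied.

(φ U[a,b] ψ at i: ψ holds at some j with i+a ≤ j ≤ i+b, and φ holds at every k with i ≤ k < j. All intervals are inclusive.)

8

Evaluate at each i in [0,9]:
  i=0: ✓ (rhs at j=0)
  i=1: ✓ (rhs at j=2; lhs holds on [1,1])
  i=2: ✓ (rhs at j=2)
  i=3: ✓ (rhs at j=3)
  i=4: ✗ (no rhs in [4,5])
  i=5: ✓ (rhs at j=6; lhs holds on [5,5])
  i=6: ✓ (rhs at j=6)
  i=7: ✓ (rhs at j=7)
  i=8: ✓ (rhs at j=8)
  i=9: ✗ (no rhs in [9,10])
Positions where it holds: {0, 1, 2, 3, 5, 6, 7, 8} → 8.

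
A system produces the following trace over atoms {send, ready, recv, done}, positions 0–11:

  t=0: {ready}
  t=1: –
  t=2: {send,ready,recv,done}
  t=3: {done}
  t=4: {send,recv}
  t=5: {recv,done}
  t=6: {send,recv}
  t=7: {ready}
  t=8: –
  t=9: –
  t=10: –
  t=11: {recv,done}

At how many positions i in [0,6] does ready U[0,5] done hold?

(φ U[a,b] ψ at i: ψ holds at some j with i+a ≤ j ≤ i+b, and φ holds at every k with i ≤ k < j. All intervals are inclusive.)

3

Evaluate at each i in [0,6]:
  i=0: ✗ (lhs fails at k=1 before rhs at j=2)
  i=1: ✗ (lhs fails at k=1 before rhs at j=2)
  i=2: ✓ (rhs at j=2)
  i=3: ✓ (rhs at j=3)
  i=4: ✗ (lhs fails at k=4 before rhs at j=5)
  i=5: ✓ (rhs at j=5)
  i=6: ✗ (lhs fails at k=6 before rhs at j=11)
Positions where it holds: {2, 3, 5} → 3.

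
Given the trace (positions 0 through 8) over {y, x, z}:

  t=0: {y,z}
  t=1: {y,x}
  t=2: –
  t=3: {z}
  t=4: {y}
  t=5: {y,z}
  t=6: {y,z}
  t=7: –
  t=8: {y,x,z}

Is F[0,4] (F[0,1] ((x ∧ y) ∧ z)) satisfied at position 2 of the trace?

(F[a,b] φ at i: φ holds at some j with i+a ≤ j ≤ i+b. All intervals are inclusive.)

Check F[0,1] ((x ∧ y) ∧ z) at each j in [2,6]:
  j=2: fails (none in [2,3])
  j=3: fails (none in [3,4])
  j=4: fails (none in [4,5])
  j=5: fails (none in [5,6])
  j=6: fails (none in [6,7])
No position in the window satisfies it → formula fails.

No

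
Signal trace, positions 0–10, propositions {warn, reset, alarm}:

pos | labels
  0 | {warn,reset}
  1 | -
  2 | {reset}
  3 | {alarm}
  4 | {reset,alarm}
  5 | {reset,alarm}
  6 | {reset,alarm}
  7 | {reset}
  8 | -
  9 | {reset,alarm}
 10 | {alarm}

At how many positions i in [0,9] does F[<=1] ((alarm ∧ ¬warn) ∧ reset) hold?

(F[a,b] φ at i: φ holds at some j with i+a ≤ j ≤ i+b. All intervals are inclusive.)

Evaluate at each i in [0,9]:
  i=0: ✗ (none in [0,1])
  i=1: ✗ (none in [1,2])
  i=2: ✗ (none in [2,3])
  i=3: ✓ (witness j=4)
  i=4: ✓ (witness j=4)
  i=5: ✓ (witness j=5)
  i=6: ✓ (witness j=6)
  i=7: ✗ (none in [7,8])
  i=8: ✓ (witness j=9)
  i=9: ✓ (witness j=9)
Positions where it holds: {3, 4, 5, 6, 8, 9} → 6.

6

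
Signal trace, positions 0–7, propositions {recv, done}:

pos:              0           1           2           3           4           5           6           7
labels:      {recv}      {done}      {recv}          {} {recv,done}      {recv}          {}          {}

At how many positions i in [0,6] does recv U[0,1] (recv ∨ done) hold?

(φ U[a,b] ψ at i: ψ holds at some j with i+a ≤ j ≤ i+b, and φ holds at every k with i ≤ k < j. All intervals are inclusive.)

5

Evaluate at each i in [0,6]:
  i=0: ✓ (rhs at j=0)
  i=1: ✓ (rhs at j=1)
  i=2: ✓ (rhs at j=2)
  i=3: ✗ (lhs fails at k=3 before rhs at j=4)
  i=4: ✓ (rhs at j=4)
  i=5: ✓ (rhs at j=5)
  i=6: ✗ (no rhs in [6,7])
Positions where it holds: {0, 1, 2, 4, 5} → 5.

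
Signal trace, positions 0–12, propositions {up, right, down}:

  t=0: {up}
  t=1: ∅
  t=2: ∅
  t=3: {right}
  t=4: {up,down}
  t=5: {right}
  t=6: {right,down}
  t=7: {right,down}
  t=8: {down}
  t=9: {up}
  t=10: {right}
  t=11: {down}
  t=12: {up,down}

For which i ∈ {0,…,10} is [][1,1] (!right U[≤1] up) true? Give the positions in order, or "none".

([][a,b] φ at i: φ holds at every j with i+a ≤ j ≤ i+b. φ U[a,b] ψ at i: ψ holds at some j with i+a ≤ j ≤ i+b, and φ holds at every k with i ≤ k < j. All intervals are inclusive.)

3, 7, 8, 10

Evaluate at each i in [0,10]:
  i=0: ✗ (fails at j=1)
  i=1: ✗ (fails at j=2)
  i=2: ✗ (fails at j=3)
  i=3: ✓ (all of [4,4])
  i=4: ✗ (fails at j=5)
  i=5: ✗ (fails at j=6)
  i=6: ✗ (fails at j=7)
  i=7: ✓ (all of [8,8])
  i=8: ✓ (all of [9,9])
  i=9: ✗ (fails at j=10)
  i=10: ✓ (all of [11,11])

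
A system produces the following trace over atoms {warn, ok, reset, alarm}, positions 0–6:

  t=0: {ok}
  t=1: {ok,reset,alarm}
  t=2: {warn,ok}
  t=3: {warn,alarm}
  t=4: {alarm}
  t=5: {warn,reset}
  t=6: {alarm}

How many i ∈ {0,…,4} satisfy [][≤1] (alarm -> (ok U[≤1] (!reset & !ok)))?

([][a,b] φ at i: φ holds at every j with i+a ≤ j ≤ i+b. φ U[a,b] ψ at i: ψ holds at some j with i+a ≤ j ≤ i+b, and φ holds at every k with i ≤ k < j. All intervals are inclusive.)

3

Evaluate at each i in [0,4]:
  i=0: ✗ (fails at j=1)
  i=1: ✗ (fails at j=1)
  i=2: ✓ (all of [2,3])
  i=3: ✓ (all of [3,4])
  i=4: ✓ (all of [4,5])
Positions where it holds: {2, 3, 4} → 3.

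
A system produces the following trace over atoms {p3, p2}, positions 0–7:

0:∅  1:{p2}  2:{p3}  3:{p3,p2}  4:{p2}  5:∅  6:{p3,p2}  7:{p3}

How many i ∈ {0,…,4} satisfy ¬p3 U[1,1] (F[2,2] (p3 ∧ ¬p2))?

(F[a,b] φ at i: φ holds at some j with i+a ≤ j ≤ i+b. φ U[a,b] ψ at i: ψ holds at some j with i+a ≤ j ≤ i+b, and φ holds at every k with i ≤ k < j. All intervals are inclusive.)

1

Evaluate at each i in [0,4]:
  i=0: ✗ (no rhs in [1,1])
  i=1: ✗ (no rhs in [2,2])
  i=2: ✗ (no rhs in [3,3])
  i=3: ✗ (no rhs in [4,4])
  i=4: ✓ (rhs at j=5; lhs holds on [4,4])
Positions where it holds: {4} → 1.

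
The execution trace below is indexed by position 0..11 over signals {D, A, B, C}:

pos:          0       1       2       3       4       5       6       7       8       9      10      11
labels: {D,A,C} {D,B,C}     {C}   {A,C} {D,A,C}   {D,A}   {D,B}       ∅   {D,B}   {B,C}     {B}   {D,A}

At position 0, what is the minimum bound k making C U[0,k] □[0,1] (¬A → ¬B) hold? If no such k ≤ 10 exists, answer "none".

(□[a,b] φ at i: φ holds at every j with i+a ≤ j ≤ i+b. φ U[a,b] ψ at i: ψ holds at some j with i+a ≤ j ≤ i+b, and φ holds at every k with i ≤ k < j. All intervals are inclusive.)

Need earliest j ≥ 0 with □[0,1] (¬A → ¬B), and C at every k in [0,j-1].
  j=0: rhs fails.
  j=1: rhs fails.
  j=2: rhs holds; lhs holds on [0,1]. k = 2.

2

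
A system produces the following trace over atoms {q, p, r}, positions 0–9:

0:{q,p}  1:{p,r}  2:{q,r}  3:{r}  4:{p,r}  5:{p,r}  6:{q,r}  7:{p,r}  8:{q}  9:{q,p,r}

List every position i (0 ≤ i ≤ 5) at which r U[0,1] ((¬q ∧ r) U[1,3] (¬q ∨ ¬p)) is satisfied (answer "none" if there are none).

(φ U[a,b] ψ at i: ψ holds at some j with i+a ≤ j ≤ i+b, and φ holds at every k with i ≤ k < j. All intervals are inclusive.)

1, 2, 3, 4, 5

Evaluate at each i in [0,5]:
  i=0: ✗ (lhs fails at k=0 before rhs at j=1)
  i=1: ✓ (rhs at j=1)
  i=2: ✓ (rhs at j=3; lhs holds on [2,2])
  i=3: ✓ (rhs at j=3)
  i=4: ✓ (rhs at j=4)
  i=5: ✓ (rhs at j=5)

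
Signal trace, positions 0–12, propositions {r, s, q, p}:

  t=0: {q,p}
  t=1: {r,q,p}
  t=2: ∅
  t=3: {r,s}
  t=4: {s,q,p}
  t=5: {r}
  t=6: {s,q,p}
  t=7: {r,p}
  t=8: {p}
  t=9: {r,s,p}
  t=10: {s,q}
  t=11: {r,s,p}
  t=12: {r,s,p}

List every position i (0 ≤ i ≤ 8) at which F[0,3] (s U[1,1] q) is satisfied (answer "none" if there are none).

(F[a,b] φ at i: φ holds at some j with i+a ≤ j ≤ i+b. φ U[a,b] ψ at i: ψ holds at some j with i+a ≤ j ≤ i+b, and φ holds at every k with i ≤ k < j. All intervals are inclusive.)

Evaluate at each i in [0,8]:
  i=0: ✓ (witness j=3)
  i=1: ✓ (witness j=3)
  i=2: ✓ (witness j=3)
  i=3: ✓ (witness j=3)
  i=4: ✗ (none in [4,7])
  i=5: ✗ (none in [5,8])
  i=6: ✓ (witness j=9)
  i=7: ✓ (witness j=9)
  i=8: ✓ (witness j=9)

0, 1, 2, 3, 6, 7, 8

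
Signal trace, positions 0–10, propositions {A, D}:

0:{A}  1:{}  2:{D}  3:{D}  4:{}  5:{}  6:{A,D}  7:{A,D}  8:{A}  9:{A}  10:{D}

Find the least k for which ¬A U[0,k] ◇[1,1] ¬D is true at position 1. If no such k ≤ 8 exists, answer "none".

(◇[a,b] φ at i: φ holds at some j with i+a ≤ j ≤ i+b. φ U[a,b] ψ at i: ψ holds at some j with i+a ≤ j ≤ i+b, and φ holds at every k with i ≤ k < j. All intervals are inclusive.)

Need earliest j ≥ 1 with ◇[1,1] ¬D, and ¬A at every k in [1,j-1].
  j=1: rhs fails.
  j=2: rhs fails.
  j=3: rhs holds; lhs holds on [1,2]. k = 2.

2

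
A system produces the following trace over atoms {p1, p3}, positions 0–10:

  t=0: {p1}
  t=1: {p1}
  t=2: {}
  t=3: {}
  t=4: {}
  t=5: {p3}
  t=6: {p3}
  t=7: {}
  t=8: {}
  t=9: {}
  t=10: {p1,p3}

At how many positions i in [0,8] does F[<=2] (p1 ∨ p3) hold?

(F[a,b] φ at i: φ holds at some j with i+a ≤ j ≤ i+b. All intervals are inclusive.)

7

Evaluate at each i in [0,8]:
  i=0: ✓ (witness j=0)
  i=1: ✓ (witness j=1)
  i=2: ✗ (none in [2,4])
  i=3: ✓ (witness j=5)
  i=4: ✓ (witness j=5)
  i=5: ✓ (witness j=5)
  i=6: ✓ (witness j=6)
  i=7: ✗ (none in [7,9])
  i=8: ✓ (witness j=10)
Positions where it holds: {0, 1, 3, 4, 5, 6, 8} → 7.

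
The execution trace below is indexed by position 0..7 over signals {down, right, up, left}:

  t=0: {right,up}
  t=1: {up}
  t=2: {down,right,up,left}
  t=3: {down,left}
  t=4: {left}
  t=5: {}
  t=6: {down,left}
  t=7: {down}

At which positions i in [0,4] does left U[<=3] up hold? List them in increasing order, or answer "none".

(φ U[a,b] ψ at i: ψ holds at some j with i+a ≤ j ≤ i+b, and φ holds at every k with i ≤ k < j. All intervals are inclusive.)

0, 1, 2

Evaluate at each i in [0,4]:
  i=0: ✓ (rhs at j=0)
  i=1: ✓ (rhs at j=1)
  i=2: ✓ (rhs at j=2)
  i=3: ✗ (no rhs in [3,6])
  i=4: ✗ (no rhs in [4,7])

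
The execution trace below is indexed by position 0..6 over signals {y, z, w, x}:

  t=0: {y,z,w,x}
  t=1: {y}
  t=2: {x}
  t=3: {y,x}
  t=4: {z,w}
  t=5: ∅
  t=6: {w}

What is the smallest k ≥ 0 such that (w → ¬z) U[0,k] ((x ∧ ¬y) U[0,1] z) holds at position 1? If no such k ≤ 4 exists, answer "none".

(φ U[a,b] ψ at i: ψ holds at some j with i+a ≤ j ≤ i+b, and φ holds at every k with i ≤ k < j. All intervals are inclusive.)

Need earliest j ≥ 1 with ((x ∧ ¬y) U[0,1] z), and (w → ¬z) at every k in [1,j-1].
  j=1: rhs fails.
  j=2: rhs fails.
  j=3: rhs fails.
  j=4: rhs holds; lhs holds on [1,3]. k = 3.

3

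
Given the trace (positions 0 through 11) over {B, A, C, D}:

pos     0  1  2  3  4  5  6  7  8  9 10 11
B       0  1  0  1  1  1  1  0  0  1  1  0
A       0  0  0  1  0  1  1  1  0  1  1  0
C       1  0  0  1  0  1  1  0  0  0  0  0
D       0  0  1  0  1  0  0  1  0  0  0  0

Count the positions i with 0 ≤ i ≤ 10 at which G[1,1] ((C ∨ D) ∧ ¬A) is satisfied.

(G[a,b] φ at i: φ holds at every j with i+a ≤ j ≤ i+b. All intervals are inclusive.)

Evaluate at each i in [0,10]:
  i=0: ✗ (fails at j=1)
  i=1: ✓ (all of [2,2])
  i=2: ✗ (fails at j=3)
  i=3: ✓ (all of [4,4])
  i=4: ✗ (fails at j=5)
  i=5: ✗ (fails at j=6)
  i=6: ✗ (fails at j=7)
  i=7: ✗ (fails at j=8)
  i=8: ✗ (fails at j=9)
  i=9: ✗ (fails at j=10)
  i=10: ✗ (fails at j=11)
Positions where it holds: {1, 3} → 2.

2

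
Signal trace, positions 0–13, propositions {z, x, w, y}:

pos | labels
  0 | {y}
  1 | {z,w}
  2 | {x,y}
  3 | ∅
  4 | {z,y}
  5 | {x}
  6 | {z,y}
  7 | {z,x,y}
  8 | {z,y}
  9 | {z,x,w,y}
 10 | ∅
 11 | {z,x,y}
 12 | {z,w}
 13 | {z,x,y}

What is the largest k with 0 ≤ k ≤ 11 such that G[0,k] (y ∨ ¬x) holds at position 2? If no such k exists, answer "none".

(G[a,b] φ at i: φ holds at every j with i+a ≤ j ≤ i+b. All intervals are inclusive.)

2

(y ∨ ¬x) must hold from j=2 onward; find where it first fails.
  j=2: holds
  j=3: holds
  j=4: holds
  j=5: fails
Holds on [2,4], so largest k = 2.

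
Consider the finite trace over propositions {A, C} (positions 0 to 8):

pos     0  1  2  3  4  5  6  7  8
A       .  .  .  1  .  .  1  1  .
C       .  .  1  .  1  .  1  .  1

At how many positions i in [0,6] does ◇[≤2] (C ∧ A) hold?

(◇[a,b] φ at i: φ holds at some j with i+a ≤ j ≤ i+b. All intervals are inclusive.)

3

Evaluate at each i in [0,6]:
  i=0: ✗ (none in [0,2])
  i=1: ✗ (none in [1,3])
  i=2: ✗ (none in [2,4])
  i=3: ✗ (none in [3,5])
  i=4: ✓ (witness j=6)
  i=5: ✓ (witness j=6)
  i=6: ✓ (witness j=6)
Positions where it holds: {4, 5, 6} → 3.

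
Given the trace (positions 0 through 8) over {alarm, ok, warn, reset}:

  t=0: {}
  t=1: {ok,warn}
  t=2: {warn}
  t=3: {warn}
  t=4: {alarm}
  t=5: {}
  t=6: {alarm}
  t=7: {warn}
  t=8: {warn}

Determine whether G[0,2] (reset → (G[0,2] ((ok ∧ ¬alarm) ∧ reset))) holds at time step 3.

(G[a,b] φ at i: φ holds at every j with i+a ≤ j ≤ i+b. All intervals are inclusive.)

Yes

Check (reset → (G[0,2] ((ok ∧ ¬alarm) ∧ reset))) at every j in [3,5]:
  j=3: antecedent false → ✓
  j=4: antecedent false → ✓
  j=5: antecedent false → ✓
All positions satisfy it → formula holds.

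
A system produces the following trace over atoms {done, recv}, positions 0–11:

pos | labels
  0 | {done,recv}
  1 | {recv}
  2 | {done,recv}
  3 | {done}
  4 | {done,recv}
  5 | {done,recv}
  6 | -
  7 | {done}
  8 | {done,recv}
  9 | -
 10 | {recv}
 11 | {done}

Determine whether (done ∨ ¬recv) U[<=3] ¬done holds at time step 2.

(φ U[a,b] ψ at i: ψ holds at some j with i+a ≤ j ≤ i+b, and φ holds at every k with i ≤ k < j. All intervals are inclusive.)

Need some j in [2,5] with ¬done, and (done ∨ ¬recv) at every k in [2,j-1].
  j=2: ¬done false.
  j=3: ¬done false.
  j=4: ¬done false.
  j=5: ¬done false.
No j in the window works → until fails.

Does not hold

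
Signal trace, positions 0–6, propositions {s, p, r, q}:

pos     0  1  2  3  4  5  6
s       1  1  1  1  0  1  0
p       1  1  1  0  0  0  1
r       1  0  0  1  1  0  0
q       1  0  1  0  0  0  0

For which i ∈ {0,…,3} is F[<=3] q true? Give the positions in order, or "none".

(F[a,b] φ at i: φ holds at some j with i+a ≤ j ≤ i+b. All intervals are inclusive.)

Evaluate at each i in [0,3]:
  i=0: ✓ (witness j=0)
  i=1: ✓ (witness j=2)
  i=2: ✓ (witness j=2)
  i=3: ✗ (none in [3,6])

0, 1, 2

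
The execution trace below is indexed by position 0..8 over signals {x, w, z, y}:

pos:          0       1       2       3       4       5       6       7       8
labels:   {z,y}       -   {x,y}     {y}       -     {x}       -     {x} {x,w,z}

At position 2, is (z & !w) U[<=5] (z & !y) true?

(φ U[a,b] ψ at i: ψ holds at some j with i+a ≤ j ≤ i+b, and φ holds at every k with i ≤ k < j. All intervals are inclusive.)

Need some j in [2,7] with (z & !y), and (z & !w) at every k in [2,j-1].
  j=2: (z & !y) false.
  j=3: (z & !y) false.
  j=4: (z & !y) false.
  j=5: (z & !y) false.
  j=6: (z & !y) false.
  j=7: (z & !y) false.
No j in the window works → until fails.

Does not hold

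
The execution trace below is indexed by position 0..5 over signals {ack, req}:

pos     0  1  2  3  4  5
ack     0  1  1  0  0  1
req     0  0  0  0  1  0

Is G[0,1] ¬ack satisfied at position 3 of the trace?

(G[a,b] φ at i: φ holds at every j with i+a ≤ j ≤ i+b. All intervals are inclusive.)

Yes

Check ¬ack at every j in [3,4]:
  j=3: true
  j=4: true
All positions satisfy it → formula holds.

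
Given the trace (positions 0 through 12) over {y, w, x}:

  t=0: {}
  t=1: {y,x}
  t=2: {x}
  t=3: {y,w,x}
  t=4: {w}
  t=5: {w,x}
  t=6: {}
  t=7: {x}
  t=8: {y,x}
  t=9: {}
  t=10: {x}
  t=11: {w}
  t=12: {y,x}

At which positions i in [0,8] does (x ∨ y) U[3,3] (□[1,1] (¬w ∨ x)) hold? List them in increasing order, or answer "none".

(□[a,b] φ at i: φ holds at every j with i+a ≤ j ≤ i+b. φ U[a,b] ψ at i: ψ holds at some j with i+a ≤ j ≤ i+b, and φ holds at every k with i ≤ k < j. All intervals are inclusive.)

Evaluate at each i in [0,8]:
  i=0: ✗ (no rhs in [3,3])
  i=1: ✓ (rhs at j=4; lhs holds on [1,3])
  i=2: ✗ (lhs fails at k=4 before rhs at j=5)
  i=3: ✗ (lhs fails at k=4 before rhs at j=6)
  i=4: ✗ (lhs fails at k=4 before rhs at j=7)
  i=5: ✗ (lhs fails at k=6 before rhs at j=8)
  i=6: ✗ (lhs fails at k=6 before rhs at j=9)
  i=7: ✗ (no rhs in [10,10])
  i=8: ✗ (lhs fails at k=9 before rhs at j=11)

1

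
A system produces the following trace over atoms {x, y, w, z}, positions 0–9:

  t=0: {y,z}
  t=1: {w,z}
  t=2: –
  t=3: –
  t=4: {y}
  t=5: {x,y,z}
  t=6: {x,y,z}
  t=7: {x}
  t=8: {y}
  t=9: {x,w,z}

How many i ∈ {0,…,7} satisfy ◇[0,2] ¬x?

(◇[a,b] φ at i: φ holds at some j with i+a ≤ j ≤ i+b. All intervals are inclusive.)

7

Evaluate at each i in [0,7]:
  i=0: ✓ (witness j=0)
  i=1: ✓ (witness j=1)
  i=2: ✓ (witness j=2)
  i=3: ✓ (witness j=3)
  i=4: ✓ (witness j=4)
  i=5: ✗ (none in [5,7])
  i=6: ✓ (witness j=8)
  i=7: ✓ (witness j=8)
Positions where it holds: {0, 1, 2, 3, 4, 6, 7} → 7.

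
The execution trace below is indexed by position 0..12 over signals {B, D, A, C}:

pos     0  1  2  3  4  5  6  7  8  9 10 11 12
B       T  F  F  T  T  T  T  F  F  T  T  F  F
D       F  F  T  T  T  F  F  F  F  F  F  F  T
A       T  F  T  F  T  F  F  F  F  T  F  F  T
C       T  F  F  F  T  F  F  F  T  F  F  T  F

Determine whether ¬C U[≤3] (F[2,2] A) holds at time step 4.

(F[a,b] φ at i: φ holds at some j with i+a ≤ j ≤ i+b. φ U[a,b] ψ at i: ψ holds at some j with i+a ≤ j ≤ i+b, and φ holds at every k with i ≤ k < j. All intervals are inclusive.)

No

Need some j in [4,7] with F[2,2] A, and ¬C at every k in [4,j-1].
  j=4: F[2,2] A — fails (none in [6,6]).
  j=5: F[2,2] A — fails (none in [7,7]).
  j=6: F[2,2] A — fails (none in [8,8]).
  j=7: F[2,2] A holds, but ¬C fails at k=4 → not this j.
No j in the window works → until fails.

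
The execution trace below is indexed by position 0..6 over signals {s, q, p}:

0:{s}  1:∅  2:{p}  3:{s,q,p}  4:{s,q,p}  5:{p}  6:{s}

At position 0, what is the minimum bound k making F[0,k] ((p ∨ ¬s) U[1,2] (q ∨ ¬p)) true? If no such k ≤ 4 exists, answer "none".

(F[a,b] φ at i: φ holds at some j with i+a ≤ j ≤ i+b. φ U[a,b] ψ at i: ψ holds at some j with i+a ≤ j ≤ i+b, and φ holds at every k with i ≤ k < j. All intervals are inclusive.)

1

Scan j = 0,1,… for ((p ∨ ¬s) U[1,2] (q ∨ ¬p)):
  j=0: fails
  j=1: holds
First hit at j=1, so smallest k = 1-0 = 1.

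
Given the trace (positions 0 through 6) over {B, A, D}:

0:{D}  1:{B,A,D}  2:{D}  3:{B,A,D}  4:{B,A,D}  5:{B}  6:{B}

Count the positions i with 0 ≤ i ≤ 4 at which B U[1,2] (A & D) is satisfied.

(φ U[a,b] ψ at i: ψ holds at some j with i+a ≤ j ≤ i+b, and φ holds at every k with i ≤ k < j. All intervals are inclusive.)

1

Evaluate at each i in [0,4]:
  i=0: ✗ (lhs fails at k=0 before rhs at j=1)
  i=1: ✗ (lhs fails at k=2 before rhs at j=3)
  i=2: ✗ (lhs fails at k=2 before rhs at j=3)
  i=3: ✓ (rhs at j=4; lhs holds on [3,3])
  i=4: ✗ (no rhs in [5,6])
Positions where it holds: {3} → 1.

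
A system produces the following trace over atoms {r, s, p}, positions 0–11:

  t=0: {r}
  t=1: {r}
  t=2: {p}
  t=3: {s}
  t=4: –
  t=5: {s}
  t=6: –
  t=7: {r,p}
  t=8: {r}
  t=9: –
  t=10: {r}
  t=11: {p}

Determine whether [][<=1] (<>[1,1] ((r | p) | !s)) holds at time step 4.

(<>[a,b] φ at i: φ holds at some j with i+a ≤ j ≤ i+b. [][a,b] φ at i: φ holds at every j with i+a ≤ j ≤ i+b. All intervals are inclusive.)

Check <>[1,1] ((r | p) | !s) at every j in [4,5]:
  j=4: fails (none in [5,5])
  j=5: holds (witness at 6)
Fails at j=4 → formula fails.

False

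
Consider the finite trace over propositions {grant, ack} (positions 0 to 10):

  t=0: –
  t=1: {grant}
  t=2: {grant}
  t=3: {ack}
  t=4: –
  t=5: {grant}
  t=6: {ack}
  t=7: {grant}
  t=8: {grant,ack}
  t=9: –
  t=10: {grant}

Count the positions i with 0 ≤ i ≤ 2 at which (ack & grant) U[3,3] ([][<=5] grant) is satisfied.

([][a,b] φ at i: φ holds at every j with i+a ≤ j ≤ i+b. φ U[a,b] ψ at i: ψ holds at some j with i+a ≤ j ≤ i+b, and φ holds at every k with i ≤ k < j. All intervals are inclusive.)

0

Evaluate at each i in [0,2]:
  i=0: ✗ (no rhs in [3,3])
  i=1: ✗ (no rhs in [4,4])
  i=2: ✗ (no rhs in [5,5])
Positions where it holds: {} → 0.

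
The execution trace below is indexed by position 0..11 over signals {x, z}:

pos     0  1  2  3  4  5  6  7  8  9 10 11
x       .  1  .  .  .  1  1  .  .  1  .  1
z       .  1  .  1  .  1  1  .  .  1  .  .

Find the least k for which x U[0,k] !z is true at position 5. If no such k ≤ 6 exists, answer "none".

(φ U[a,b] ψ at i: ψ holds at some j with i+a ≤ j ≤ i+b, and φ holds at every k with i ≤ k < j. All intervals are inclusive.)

Need earliest j ≥ 5 with !z, and x at every k in [5,j-1].
  j=5: rhs fails.
  j=6: rhs fails.
  j=7: rhs holds; lhs holds on [5,6]. k = 2.

2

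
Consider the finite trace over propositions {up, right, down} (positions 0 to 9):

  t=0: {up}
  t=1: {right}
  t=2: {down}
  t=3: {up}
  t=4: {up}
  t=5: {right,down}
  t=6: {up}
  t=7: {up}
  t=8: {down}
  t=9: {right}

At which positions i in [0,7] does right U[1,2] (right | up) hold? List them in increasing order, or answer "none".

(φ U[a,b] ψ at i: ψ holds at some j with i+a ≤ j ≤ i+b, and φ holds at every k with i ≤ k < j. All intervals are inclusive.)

5

Evaluate at each i in [0,7]:
  i=0: ✗ (lhs fails at k=0 before rhs at j=1)
  i=1: ✗ (lhs fails at k=2 before rhs at j=3)
  i=2: ✗ (lhs fails at k=2 before rhs at j=3)
  i=3: ✗ (lhs fails at k=3 before rhs at j=4)
  i=4: ✗ (lhs fails at k=4 before rhs at j=5)
  i=5: ✓ (rhs at j=6; lhs holds on [5,5])
  i=6: ✗ (lhs fails at k=6 before rhs at j=7)
  i=7: ✗ (lhs fails at k=7 before rhs at j=9)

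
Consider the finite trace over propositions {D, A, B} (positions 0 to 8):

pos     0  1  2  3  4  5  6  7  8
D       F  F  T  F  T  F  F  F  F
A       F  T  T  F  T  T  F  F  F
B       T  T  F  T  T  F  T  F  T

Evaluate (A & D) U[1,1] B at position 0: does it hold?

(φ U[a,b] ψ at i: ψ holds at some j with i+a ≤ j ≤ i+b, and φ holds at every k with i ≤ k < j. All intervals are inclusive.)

No

Need some j in [1,1] with B, and (A & D) at every k in [0,j-1].
  j=1: B holds, but (A & D) fails at k=0 → not this j.
No j in the window works → until fails.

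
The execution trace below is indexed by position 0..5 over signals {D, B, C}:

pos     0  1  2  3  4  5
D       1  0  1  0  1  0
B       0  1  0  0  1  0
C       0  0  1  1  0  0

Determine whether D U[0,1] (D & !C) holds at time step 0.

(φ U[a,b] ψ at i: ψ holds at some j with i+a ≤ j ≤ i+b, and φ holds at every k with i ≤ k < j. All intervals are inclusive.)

Holds

Need some j in [0,1] with (D & !C), and D at every k in [0,j-1].
  j=0: (D & !C) holds; no prefix to check → satisfied.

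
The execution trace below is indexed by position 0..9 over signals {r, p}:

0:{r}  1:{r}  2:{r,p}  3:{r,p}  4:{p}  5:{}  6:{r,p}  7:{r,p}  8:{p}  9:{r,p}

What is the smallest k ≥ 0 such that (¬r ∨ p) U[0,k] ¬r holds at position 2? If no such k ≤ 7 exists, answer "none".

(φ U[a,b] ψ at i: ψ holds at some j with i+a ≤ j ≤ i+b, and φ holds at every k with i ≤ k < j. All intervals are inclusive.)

2

Need earliest j ≥ 2 with ¬r, and (¬r ∨ p) at every k in [2,j-1].
  j=2: rhs fails.
  j=3: rhs fails.
  j=4: rhs holds; lhs holds on [2,3]. k = 2.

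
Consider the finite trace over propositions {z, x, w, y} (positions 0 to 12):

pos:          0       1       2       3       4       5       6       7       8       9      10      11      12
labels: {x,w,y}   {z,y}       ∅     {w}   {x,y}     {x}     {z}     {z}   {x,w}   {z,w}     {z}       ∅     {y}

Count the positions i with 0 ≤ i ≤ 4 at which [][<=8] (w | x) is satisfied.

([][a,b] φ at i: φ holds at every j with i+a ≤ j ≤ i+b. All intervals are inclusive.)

Evaluate at each i in [0,4]:
  i=0: ✗ (fails at j=1)
  i=1: ✗ (fails at j=1)
  i=2: ✗ (fails at j=2)
  i=3: ✗ (fails at j=6)
  i=4: ✗ (fails at j=6)
Positions where it holds: {} → 0.

0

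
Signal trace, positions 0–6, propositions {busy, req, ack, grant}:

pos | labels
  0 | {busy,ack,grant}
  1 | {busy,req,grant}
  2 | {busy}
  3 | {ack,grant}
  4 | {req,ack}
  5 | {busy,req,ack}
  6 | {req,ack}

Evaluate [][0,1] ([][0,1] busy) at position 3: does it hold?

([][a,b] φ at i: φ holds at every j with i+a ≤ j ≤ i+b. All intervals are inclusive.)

Does not hold

Check [][0,1] busy at every j in [3,4]:
  j=3: fails at 3
  j=4: fails at 4
Fails at j=3 → formula fails.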